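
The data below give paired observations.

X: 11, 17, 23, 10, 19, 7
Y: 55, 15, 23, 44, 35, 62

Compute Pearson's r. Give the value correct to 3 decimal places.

-0.834

n = 6, ΣX = 87, ΣY = 234, ΣX² = 1449, ΣY² = 10784, ΣXY = 2928
nΣXY − ΣXΣY = 17568 − 20358 = -2790
nΣX² − (ΣX)² = 8694 − 7569 = 1125; nΣY² − (ΣY)² = 64704 − 54756 = 9948
r = -2790 / √(1125 × 9948) = -2790 / 3345.3699 ≈ -0.834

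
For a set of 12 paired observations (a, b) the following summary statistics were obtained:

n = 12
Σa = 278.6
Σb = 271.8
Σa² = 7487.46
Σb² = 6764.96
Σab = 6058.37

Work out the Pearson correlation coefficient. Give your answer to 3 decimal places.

-0.320

r = (nΣab − ΣaΣb) / √[(nΣa² − (Σa)²)(nΣb² − (Σb)²)]
Numerator: 12×6058.37 − 278.6×271.8 = -3023.04
Denominator: √[(89849.52 − 77617.96)(81179.52 − 73875.24)] = √[12231.56 × 7304.28] = 9452.1288
r = -3023.04 / 9452.1288 ≈ -0.320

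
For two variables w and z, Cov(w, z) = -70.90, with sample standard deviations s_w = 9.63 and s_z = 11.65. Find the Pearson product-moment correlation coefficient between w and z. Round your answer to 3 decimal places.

r = Cov(w,z) / (s_w · s_z) = -70.90 / (9.63 × 11.65)
  = -70.90 / 112.1895 ≈ -0.632

-0.632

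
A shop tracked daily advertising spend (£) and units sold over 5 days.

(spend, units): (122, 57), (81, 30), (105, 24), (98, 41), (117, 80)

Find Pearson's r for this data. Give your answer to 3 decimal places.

0.691

n = 5, Σx = 523, Σy = 232, Σx² = 55763, Σy² = 12806, Σxy = 25282
nΣxy − ΣxΣy = 126410 − 121336 = 5074
nΣx² − (Σx)² = 278815 − 273529 = 5286; nΣy² − (Σy)² = 64030 − 53824 = 10206
r = 5074 / √(5286 × 10206) = 5074 / 7344.9926 ≈ 0.691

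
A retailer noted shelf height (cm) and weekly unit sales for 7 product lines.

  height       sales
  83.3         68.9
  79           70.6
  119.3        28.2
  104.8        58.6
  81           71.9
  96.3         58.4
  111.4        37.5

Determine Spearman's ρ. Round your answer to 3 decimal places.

Rank height: 3, 1, 7, 5, 2, 4, 6
Rank sales: 5, 6, 1, 4, 7, 3, 2
d = rank(height) − rank(sales): -2, -5, 6, 1, -5, 1, 4; Σd² = 108
ρ = 1 − 6Σd² / [n(n²−1)] = 1 − 6×108 / (7×48) = 1 − 648/336 ≈ -0.929

-0.929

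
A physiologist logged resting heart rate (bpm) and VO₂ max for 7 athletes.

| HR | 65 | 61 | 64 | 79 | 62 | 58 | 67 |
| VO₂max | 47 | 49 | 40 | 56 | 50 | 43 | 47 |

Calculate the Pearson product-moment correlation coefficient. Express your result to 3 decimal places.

0.690

n = 7, Σx = 456, Σy = 332, Σx² = 29980, Σy² = 15904, Σxy = 21771
nΣxy − ΣxΣy = 152397 − 151392 = 1005
nΣx² − (Σx)² = 209860 − 207936 = 1924; nΣy² − (Σy)² = 111328 − 110224 = 1104
r = 1005 / √(1924 × 1104) = 1005 / 1457.4279 ≈ 0.690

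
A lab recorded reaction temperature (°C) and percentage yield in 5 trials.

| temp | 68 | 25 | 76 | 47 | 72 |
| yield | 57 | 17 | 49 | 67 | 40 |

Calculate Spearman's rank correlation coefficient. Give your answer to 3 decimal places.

Rank temp: 3, 1, 5, 2, 4
Rank yield: 4, 1, 3, 5, 2
d = rank(temp) − rank(yield): -1, 0, 2, -3, 2; Σd² = 18
ρ = 1 − 6Σd² / [n(n²−1)] = 1 − 6×18 / (5×24) = 1 − 108/120 ≈ 0.100

0.100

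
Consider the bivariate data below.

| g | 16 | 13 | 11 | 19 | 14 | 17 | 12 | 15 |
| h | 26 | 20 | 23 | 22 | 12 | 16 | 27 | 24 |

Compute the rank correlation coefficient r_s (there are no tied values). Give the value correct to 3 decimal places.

Rank g: 6, 3, 1, 8, 4, 7, 2, 5
Rank h: 7, 3, 5, 4, 1, 2, 8, 6
d = rank(g) − rank(h): -1, 0, -4, 4, 3, 5, -6, -1; Σd² = 104
ρ = 1 − 6Σd² / [n(n²−1)] = 1 − 6×104 / (8×63) = 1 − 624/504 ≈ -0.238

-0.238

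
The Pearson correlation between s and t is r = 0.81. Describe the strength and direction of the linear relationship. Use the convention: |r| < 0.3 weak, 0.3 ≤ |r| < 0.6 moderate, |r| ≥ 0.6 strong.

strong positive

r = 0.81 > 0 so the relationship is positive.
|r| = 0.81, which falls in the strong range.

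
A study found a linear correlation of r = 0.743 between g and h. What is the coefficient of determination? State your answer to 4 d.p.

0.5520

r² = (0.743)² = 0.5520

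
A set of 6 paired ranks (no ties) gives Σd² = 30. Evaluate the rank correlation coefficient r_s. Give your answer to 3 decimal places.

ρ = 1 − 6Σd² / [n(n²−1)] = 1 − 6×30 / (6×35)
  = 1 − 180/210 = 1 − 0.8571 ≈ 0.143

0.143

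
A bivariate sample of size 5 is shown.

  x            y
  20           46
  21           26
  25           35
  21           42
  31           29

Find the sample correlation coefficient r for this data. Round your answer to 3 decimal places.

-0.512

n = 5, Σx = 118, Σy = 178, Σx² = 2868, Σy² = 6622, Σxy = 4122
nΣxy − ΣxΣy = 20610 − 21004 = -394
nΣx² − (Σx)² = 14340 − 13924 = 416; nΣy² − (Σy)² = 33110 − 31684 = 1426
r = -394 / √(416 × 1426) = -394 / 770.2052 ≈ -0.512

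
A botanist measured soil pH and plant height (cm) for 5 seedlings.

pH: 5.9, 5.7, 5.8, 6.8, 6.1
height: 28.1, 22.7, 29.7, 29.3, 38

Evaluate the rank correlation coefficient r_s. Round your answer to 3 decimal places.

0.500

Rank pH: 3, 1, 2, 5, 4
Rank height: 2, 1, 4, 3, 5
d = rank(pH) − rank(height): 1, 0, -2, 2, -1; Σd² = 10
ρ = 1 − 6Σd² / [n(n²−1)] = 1 − 6×10 / (5×24) = 1 − 60/120 ≈ 0.500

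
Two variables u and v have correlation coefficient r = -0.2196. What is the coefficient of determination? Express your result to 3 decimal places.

r² = (-0.2196)² = 0.048

0.048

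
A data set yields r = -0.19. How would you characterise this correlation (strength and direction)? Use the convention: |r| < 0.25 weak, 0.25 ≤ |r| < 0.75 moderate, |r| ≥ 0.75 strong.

r = -0.19 < 0 so the relationship is negative.
|r| = 0.19, which falls in the weak range.

weak negative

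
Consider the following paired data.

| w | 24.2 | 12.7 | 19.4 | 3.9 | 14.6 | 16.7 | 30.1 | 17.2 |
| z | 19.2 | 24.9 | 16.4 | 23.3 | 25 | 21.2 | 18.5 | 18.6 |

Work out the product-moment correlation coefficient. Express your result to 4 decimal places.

-0.6455

n = 8, Σw = 138.8, Σz = 167.1, Σw² = 2832.4, Σz² = 3563.15, Σwz = 2785.71
nΣwz − ΣwΣz = 22285.68 − 23193.48 = -907.8
nΣw² − (Σw)² = 22659.2 − 19265.44 = 3393.76; nΣz² − (Σz)² = 28505.2 − 27922.41 = 582.79
r = -907.8 / √(3393.76 × 582.79) = -907.8 / 1406.3603 ≈ -0.6455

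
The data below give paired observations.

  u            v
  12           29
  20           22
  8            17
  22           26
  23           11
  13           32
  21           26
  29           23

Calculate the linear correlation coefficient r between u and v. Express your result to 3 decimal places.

-0.194

n = 8, Σu = 148, Σv = 186, Σu² = 3072, Σv² = 4640, Σuv = 3378
nΣuv − ΣuΣv = 27024 − 27528 = -504
nΣu² − (Σu)² = 24576 − 21904 = 2672; nΣv² − (Σv)² = 37120 − 34596 = 2524
r = -504 / √(2672 × 2524) = -504 / 2596.9459 ≈ -0.194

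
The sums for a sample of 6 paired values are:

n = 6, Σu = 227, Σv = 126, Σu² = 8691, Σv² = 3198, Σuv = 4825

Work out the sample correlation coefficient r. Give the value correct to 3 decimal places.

0.243

r = (nΣuv − ΣuΣv) / √[(nΣu² − (Σu)²)(nΣv² − (Σv)²)]
Numerator: 6×4825 − 227×126 = 348
Denominator: √[(52146 − 51529)(19188 − 15876)] = √[617 × 3312] = 1429.5118
r = 348 / 1429.5118 ≈ 0.243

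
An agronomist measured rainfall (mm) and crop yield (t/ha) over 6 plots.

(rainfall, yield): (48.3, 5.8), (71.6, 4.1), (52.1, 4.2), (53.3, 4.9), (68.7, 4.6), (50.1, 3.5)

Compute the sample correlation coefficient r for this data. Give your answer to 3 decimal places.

n = 6, Σx = 344.1, Σy = 27.1, Σx² = 20244.45, Σy² = 125.51, Σxy = 1545.06
nΣxy − ΣxΣy = 9270.36 − 9325.11 = -54.75
nΣx² − (Σx)² = 121466.7 − 118404.81 = 3061.89; nΣy² − (Σy)² = 753.06 − 734.41 = 18.65
r = -54.75 / √(3061.89 × 18.65) = -54.75 / 238.9650 ≈ -0.229

-0.229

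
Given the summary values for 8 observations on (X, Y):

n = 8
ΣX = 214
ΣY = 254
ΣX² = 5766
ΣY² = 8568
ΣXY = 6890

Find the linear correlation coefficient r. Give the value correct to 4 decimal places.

0.6607

r = (nΣXY − ΣXΣY) / √[(nΣX² − (ΣX)²)(nΣY² − (ΣY)²)]
Numerator: 8×6890 − 214×254 = 764
Denominator: √[(46128 − 45796)(68544 − 64516)] = √[332 × 4028] = 1156.4152
r = 764 / 1156.4152 ≈ 0.6607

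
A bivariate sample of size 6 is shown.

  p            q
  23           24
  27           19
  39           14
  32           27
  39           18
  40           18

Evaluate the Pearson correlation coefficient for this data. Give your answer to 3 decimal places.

-0.612

n = 6, Σp = 200, Σq = 120, Σp² = 6924, Σq² = 2510, Σpq = 3897
nΣpq − ΣpΣq = 23382 − 24000 = -618
nΣp² − (Σp)² = 41544 − 40000 = 1544; nΣq² − (Σq)² = 15060 − 14400 = 660
r = -618 / √(1544 × 660) = -618 / 1009.4751 ≈ -0.612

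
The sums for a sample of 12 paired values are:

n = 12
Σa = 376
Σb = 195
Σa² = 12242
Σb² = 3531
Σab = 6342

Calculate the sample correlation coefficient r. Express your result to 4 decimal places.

0.5679

r = (nΣab − ΣaΣb) / √[(nΣa² − (Σa)²)(nΣb² − (Σb)²)]
Numerator: 12×6342 − 376×195 = 2784
Denominator: √[(146904 − 141376)(42372 − 38025)] = √[5528 × 4347] = 4902.0624
r = 2784 / 4902.0624 ≈ 0.5679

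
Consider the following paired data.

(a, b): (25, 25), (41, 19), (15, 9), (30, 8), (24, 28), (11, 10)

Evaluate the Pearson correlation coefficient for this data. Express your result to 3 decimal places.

n = 6, Σa = 146, Σb = 99, Σa² = 4128, Σb² = 2015, Σab = 2561
nΣab − ΣaΣb = 15366 − 14454 = 912
nΣa² − (Σa)² = 24768 − 21316 = 3452; nΣb² − (Σb)² = 12090 − 9801 = 2289
r = 912 / √(3452 × 2289) = 912 / 2810.9835 ≈ 0.324

0.324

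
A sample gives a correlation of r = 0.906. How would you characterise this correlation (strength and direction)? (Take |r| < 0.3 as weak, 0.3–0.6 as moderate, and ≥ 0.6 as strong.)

strong positive

r = 0.906 > 0 so the relationship is positive.
|r| = 0.906, which falls in the strong range.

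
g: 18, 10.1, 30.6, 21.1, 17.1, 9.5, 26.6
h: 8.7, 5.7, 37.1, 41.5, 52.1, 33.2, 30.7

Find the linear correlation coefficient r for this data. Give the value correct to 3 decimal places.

n = 7, Σg = 133, Σh = 209, Σg² = 2897.8, Σh² = 7965.98, Σgh = 4248.01
nΣgh − ΣgΣh = 29736.07 − 27797 = 1939.07
nΣg² − (Σg)² = 20284.6 − 17689 = 2595.6; nΣh² − (Σh)² = 55761.86 − 43681 = 12080.86
r = 1939.07 / √(2595.6 × 12080.86) = 1939.07 / 5599.7393 ≈ 0.346

0.346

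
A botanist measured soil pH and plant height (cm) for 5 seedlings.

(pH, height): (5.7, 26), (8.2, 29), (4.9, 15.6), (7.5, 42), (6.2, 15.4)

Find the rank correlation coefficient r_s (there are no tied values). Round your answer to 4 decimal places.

0.6000

Rank pH: 2, 5, 1, 4, 3
Rank height: 3, 4, 2, 5, 1
d = rank(pH) − rank(height): -1, 1, -1, -1, 2; Σd² = 8
ρ = 1 − 6Σd² / [n(n²−1)] = 1 − 6×8 / (5×24) = 1 − 48/120 ≈ 0.6000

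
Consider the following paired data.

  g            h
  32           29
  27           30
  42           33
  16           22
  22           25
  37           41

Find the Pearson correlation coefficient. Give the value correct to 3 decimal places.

n = 6, Σg = 176, Σh = 180, Σg² = 5626, Σh² = 5620, Σgh = 5543
nΣgh − ΣgΣh = 33258 − 31680 = 1578
nΣg² − (Σg)² = 33756 − 30976 = 2780; nΣh² − (Σh)² = 33720 − 32400 = 1320
r = 1578 / √(2780 × 1320) = 1578 / 1915.6200 ≈ 0.824

0.824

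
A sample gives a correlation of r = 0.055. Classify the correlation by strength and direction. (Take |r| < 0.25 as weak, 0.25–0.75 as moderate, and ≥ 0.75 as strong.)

weak positive

r = 0.055 > 0 so the relationship is positive.
|r| = 0.055, which falls in the weak range.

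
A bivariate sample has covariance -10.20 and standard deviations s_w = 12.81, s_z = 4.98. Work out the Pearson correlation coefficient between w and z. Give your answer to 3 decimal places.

-0.160

r = Cov(w,z) / (s_w · s_z) = -10.20 / (12.81 × 4.98)
  = -10.20 / 63.7938 ≈ -0.160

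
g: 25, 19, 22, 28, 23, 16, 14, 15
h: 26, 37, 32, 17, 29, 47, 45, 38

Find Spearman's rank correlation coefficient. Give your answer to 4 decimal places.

-0.9286

Rank g: 7, 4, 5, 8, 6, 3, 1, 2
Rank h: 2, 5, 4, 1, 3, 8, 7, 6
d = rank(g) − rank(h): 5, -1, 1, 7, 3, -5, -6, -4; Σd² = 162
ρ = 1 − 6Σd² / [n(n²−1)] = 1 − 6×162 / (8×63) = 1 − 972/504 ≈ -0.9286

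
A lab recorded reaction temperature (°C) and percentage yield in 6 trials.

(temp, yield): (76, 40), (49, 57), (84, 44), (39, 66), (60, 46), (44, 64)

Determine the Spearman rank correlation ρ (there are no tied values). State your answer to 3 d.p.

-0.943

Rank temp: 5, 3, 6, 1, 4, 2
Rank yield: 1, 4, 2, 6, 3, 5
d = rank(temp) − rank(yield): 4, -1, 4, -5, 1, -3; Σd² = 68
ρ = 1 − 6Σd² / [n(n²−1)] = 1 − 6×68 / (6×35) = 1 − 408/210 ≈ -0.943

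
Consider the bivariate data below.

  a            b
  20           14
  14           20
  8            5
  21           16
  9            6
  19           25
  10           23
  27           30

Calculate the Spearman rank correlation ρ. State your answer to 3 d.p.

Rank a: 6, 4, 1, 7, 2, 5, 3, 8
Rank b: 3, 5, 1, 4, 2, 7, 6, 8
d = rank(a) − rank(b): 3, -1, 0, 3, 0, -2, -3, 0; Σd² = 32
ρ = 1 − 6Σd² / [n(n²−1)] = 1 − 6×32 / (8×63) = 1 − 192/504 ≈ 0.619

0.619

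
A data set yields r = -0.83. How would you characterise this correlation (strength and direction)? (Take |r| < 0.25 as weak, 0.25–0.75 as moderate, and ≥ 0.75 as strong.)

r = -0.83 < 0 so the relationship is negative.
|r| = 0.83, which falls in the strong range.

strong negative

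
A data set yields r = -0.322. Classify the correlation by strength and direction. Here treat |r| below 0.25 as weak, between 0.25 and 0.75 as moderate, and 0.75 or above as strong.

r = -0.322 < 0 so the relationship is negative.
|r| = 0.322, which falls in the moderate range.

moderate negative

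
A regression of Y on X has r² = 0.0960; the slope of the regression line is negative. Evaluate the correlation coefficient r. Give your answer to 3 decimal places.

|r| = √0.0960 = 0.310
The association is negative, so r = −0.310.

-0.310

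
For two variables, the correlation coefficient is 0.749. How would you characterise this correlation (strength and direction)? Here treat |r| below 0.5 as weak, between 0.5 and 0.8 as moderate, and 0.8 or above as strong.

moderate positive

r = 0.749 > 0 so the relationship is positive.
|r| = 0.749, which falls in the moderate range.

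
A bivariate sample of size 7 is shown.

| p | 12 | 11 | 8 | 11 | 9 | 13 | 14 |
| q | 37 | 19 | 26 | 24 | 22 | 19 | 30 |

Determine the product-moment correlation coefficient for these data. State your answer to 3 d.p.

n = 7, Σp = 78, Σq = 177, Σp² = 896, Σq² = 4727, Σpq = 1990
nΣpq − ΣpΣq = 13930 − 13806 = 124
nΣp² − (Σp)² = 6272 − 6084 = 188; nΣq² − (Σq)² = 33089 − 31329 = 1760
r = 124 / √(188 × 1760) = 124 / 575.2217 ≈ 0.216

0.216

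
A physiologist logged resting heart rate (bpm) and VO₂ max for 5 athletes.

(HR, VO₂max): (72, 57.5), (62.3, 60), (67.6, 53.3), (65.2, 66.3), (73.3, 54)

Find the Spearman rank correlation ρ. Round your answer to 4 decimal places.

Rank HR: 4, 1, 3, 2, 5
Rank VO₂max: 3, 4, 1, 5, 2
d = rank(HR) − rank(VO₂max): 1, -3, 2, -3, 3; Σd² = 32
ρ = 1 − 6Σd² / [n(n²−1)] = 1 − 6×32 / (5×24) = 1 − 192/120 ≈ -0.6000

-0.6000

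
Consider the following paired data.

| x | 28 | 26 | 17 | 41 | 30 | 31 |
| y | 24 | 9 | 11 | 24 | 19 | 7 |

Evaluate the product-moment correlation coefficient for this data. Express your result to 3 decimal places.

0.517

n = 6, Σx = 173, Σy = 94, Σx² = 5291, Σy² = 1764, Σxy = 2864
nΣxy − ΣxΣy = 17184 − 16262 = 922
nΣx² − (Σx)² = 31746 − 29929 = 1817; nΣy² − (Σy)² = 10584 − 8836 = 1748
r = 922 / √(1817 × 1748) = 922 / 1782.1661 ≈ 0.517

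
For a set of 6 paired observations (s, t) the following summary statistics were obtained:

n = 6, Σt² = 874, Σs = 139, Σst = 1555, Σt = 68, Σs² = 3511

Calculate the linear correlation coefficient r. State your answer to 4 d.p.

r = (nΣst − ΣsΣt) / √[(nΣs² − (Σs)²)(nΣt² − (Σt)²)]
Numerator: 6×1555 − 139×68 = -122
Denominator: √[(21066 − 19321)(5244 − 4624)] = √[1745 × 620] = 1040.1442
r = -122 / 1040.1442 ≈ -0.1173

-0.1173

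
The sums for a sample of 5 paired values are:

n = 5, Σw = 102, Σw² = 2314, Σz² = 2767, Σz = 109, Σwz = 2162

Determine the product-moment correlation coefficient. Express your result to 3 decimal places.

-0.204

r = (nΣwz − ΣwΣz) / √[(nΣw² − (Σw)²)(nΣz² − (Σz)²)]
Numerator: 5×2162 − 102×109 = -308
Denominator: √[(11570 − 10404)(13835 − 11881)] = √[1166 × 1954] = 1509.4251
r = -308 / 1509.4251 ≈ -0.204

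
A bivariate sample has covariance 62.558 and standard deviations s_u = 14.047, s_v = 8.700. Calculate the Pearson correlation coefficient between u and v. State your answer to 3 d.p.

0.512

r = Cov(u,v) / (s_u · s_v) = 62.558 / (14.047 × 8.700)
  = 62.558 / 122.2089 ≈ 0.512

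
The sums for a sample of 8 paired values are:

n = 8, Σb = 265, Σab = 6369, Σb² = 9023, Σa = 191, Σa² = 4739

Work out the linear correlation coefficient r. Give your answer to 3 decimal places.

0.201

r = (nΣab − ΣaΣb) / √[(nΣa² − (Σa)²)(nΣb² − (Σb)²)]
Numerator: 8×6369 − 191×265 = 337
Denominator: √[(37912 − 36481)(72184 − 70225)] = √[1431 × 1959] = 1674.3145
r = 337 / 1674.3145 ≈ 0.201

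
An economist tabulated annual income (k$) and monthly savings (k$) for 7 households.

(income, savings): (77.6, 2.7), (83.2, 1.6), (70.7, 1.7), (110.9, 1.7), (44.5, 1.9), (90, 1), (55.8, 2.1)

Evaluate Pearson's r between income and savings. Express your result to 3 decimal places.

n = 7, Σx = 532.7, Σy = 12.7, Σx² = 43435.19, Σy² = 24.65, Σxy = 943.09
nΣxy − ΣxΣy = 6601.63 − 6765.29 = -163.66
nΣx² − (Σx)² = 304046.33 − 283769.29 = 20277.04; nΣy² − (Σy)² = 172.55 − 161.29 = 11.26
r = -163.66 / √(20277.04 × 11.26) = -163.66 / 477.8279 ≈ -0.343

-0.343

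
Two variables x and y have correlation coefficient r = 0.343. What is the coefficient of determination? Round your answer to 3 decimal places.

r² = (0.343)² = 0.118

0.118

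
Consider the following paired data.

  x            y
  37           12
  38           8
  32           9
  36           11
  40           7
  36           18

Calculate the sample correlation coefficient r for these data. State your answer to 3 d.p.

n = 6, Σx = 219, Σy = 65, Σx² = 8029, Σy² = 783, Σxy = 2360
nΣxy − ΣxΣy = 14160 − 14235 = -75
nΣx² − (Σx)² = 48174 − 47961 = 213; nΣy² − (Σy)² = 4698 − 4225 = 473
r = -75 / √(213 × 473) = -75 / 317.4098 ≈ -0.236

-0.236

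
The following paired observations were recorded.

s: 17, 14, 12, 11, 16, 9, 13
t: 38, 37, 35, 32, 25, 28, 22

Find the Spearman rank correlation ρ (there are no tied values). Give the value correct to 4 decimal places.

Rank s: 7, 5, 3, 2, 6, 1, 4
Rank t: 7, 6, 5, 4, 2, 3, 1
d = rank(s) − rank(t): 0, -1, -2, -2, 4, -2, 3; Σd² = 38
ρ = 1 − 6Σd² / [n(n²−1)] = 1 − 6×38 / (7×48) = 1 − 228/336 ≈ 0.3214

0.3214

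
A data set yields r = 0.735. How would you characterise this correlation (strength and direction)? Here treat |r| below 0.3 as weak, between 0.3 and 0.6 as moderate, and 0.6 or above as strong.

strong positive

r = 0.735 > 0 so the relationship is positive.
|r| = 0.735, which falls in the strong range.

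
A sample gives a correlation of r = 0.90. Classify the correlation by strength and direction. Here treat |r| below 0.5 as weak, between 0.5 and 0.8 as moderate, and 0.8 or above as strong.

r = 0.90 > 0 so the relationship is positive.
|r| = 0.90, which falls in the strong range.

strong positive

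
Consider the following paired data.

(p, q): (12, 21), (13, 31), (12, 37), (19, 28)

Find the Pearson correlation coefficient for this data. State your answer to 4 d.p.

-0.1042

n = 4, Σp = 56, Σq = 117, Σp² = 818, Σq² = 3555, Σpq = 1631
nΣpq − ΣpΣq = 6524 − 6552 = -28
nΣp² − (Σp)² = 3272 − 3136 = 136; nΣq² − (Σq)² = 14220 − 13689 = 531
r = -28 / √(136 × 531) = -28 / 268.7303 ≈ -0.1042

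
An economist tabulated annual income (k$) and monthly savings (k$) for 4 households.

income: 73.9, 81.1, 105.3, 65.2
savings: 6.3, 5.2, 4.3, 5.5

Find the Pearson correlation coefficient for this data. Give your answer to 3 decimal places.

n = 4, Σx = 325.5, Σy = 21.3, Σx² = 27377.55, Σy² = 115.47, Σxy = 1698.68
nΣxy − ΣxΣy = 6794.72 − 6933.15 = -138.43
nΣx² − (Σx)² = 109510.2 − 105950.25 = 3559.95; nΣy² − (Σy)² = 461.88 − 453.69 = 8.19
r = -138.43 / √(3559.95 × 8.19) = -138.43 / 170.7513 ≈ -0.811

-0.811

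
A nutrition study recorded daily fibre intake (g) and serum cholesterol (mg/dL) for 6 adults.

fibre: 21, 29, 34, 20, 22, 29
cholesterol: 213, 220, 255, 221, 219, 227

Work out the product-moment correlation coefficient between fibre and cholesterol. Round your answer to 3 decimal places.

n = 6, Σx = 155, Σy = 1355, Σx² = 4163, Σy² = 307125, Σxy = 35344
nΣxy − ΣxΣy = 212064 − 210025 = 2039
nΣx² − (Σx)² = 24978 − 24025 = 953; nΣy² − (Σy)² = 1842750 − 1836025 = 6725
r = 2039 / √(953 × 6725) = 2039 / 2531.5855 ≈ 0.805

0.805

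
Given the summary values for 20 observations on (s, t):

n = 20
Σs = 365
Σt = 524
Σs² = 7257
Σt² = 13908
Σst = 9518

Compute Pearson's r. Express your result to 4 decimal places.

r = (nΣst − ΣsΣt) / √[(nΣs² − (Σs)²)(nΣt² − (Σt)²)]
Numerator: 20×9518 − 365×524 = -900
Denominator: √[(145140 − 133225)(278160 − 274576)] = √[11915 × 3584] = 6534.7808
r = -900 / 6534.7808 ≈ -0.1377

-0.1377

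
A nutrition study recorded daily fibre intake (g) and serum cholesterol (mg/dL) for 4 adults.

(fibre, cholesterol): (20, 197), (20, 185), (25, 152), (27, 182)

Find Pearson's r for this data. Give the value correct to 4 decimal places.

n = 4, Σx = 92, Σy = 716, Σx² = 2154, Σy² = 129262, Σxy = 16354
nΣxy − ΣxΣy = 65416 − 65872 = -456
nΣx² − (Σx)² = 8616 − 8464 = 152; nΣy² − (Σy)² = 517048 − 512656 = 4392
r = -456 / √(152 × 4392) = -456 / 817.0581 ≈ -0.5581

-0.5581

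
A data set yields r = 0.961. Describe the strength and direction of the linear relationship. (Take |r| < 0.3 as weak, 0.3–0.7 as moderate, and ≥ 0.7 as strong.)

r = 0.961 > 0 so the relationship is positive.
|r| = 0.961, which falls in the strong range.

strong positive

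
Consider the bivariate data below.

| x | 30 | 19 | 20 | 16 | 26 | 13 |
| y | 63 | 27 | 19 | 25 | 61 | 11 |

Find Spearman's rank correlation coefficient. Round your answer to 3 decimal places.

0.829

Rank x: 6, 3, 4, 2, 5, 1
Rank y: 6, 4, 2, 3, 5, 1
d = rank(x) − rank(y): 0, -1, 2, -1, 0, 0; Σd² = 6
ρ = 1 − 6Σd² / [n(n²−1)] = 1 − 6×6 / (6×35) = 1 − 36/210 ≈ 0.829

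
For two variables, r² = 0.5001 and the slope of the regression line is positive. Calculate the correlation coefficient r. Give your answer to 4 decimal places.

0.7072

|r| = √0.5001 = 0.7072
The association is positive, so r = 0.7072.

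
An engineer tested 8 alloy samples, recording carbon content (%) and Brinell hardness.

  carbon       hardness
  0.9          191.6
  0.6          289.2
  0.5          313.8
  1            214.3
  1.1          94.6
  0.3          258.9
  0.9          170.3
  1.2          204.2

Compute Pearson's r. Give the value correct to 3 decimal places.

-0.742

n = 8, Σx = 6.5, Σy = 1736.9, Σx² = 5.97, Σy² = 411420.23, Σxy = 1297.2
nΣxy − ΣxΣy = 10377.6 − 11289.85 = -912.25
nΣx² − (Σx)² = 47.76 − 42.25 = 5.51; nΣy² − (Σy)² = 3291361.84 − 3016821.61 = 274540.23
r = -912.25 / √(5.51 × 274540.23) = -912.25 / 1229.9255 ≈ -0.742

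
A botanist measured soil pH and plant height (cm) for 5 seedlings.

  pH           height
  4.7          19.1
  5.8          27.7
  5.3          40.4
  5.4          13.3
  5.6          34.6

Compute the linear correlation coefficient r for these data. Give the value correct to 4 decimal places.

n = 5, Σx = 26.8, Σy = 135.1, Σx² = 144.34, Σy² = 4138.31, Σxy = 730.13
nΣxy − ΣxΣy = 3650.65 − 3620.68 = 29.97
nΣx² − (Σx)² = 721.7 − 718.24 = 3.46; nΣy² − (Σy)² = 20691.55 − 18252.01 = 2439.54
r = 29.97 / √(3.46 × 2439.54) = 29.97 / 91.8739 ≈ 0.3262

0.3262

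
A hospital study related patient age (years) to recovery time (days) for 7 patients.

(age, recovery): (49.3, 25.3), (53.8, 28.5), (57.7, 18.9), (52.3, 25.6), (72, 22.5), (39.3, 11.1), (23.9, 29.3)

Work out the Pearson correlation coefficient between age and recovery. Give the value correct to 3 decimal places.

-0.095

n = 7, Σx = 348.3, Σy = 161.2, Σx² = 18689.21, Σy² = 3952.86, Σxy = 7966.5
nΣxy − ΣxΣy = 55765.5 − 56145.96 = -380.46
nΣx² − (Σx)² = 130824.47 − 121312.89 = 9511.58; nΣy² − (Σy)² = 27670.02 − 25985.44 = 1684.58
r = -380.46 / √(9511.58 × 1684.58) = -380.46 / 4002.8761 ≈ -0.095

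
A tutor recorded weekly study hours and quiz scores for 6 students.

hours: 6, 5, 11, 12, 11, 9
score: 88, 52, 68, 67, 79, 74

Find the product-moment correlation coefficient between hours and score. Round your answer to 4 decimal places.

0.1298

n = 6, Σx = 54, Σy = 428, Σx² = 528, Σy² = 31278, Σxy = 3875
nΣxy − ΣxΣy = 23250 − 23112 = 138
nΣx² − (Σx)² = 3168 − 2916 = 252; nΣy² − (Σy)² = 187668 − 183184 = 4484
r = 138 / √(252 × 4484) = 138 / 1062.9995 ≈ 0.1298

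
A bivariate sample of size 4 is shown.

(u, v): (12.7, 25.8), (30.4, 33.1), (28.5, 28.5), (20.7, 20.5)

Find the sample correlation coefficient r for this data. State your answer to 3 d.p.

n = 4, Σu = 92.3, Σv = 107.9, Σu² = 2326.19, Σv² = 2993.75, Σuv = 2570.5
nΣuv − ΣuΣv = 10282 − 9959.17 = 322.83
nΣu² − (Σu)² = 9304.76 − 8519.29 = 785.47; nΣv² − (Σv)² = 11975 − 11642.41 = 332.59
r = 322.83 / √(785.47 × 332.59) = 322.83 / 511.1159 ≈ 0.632

0.632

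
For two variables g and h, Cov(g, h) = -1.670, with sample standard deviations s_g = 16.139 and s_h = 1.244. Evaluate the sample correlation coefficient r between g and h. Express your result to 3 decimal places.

-0.083

r = Cov(g,h) / (s_g · s_h) = -1.670 / (16.139 × 1.244)
  = -1.670 / 20.0769 ≈ -0.083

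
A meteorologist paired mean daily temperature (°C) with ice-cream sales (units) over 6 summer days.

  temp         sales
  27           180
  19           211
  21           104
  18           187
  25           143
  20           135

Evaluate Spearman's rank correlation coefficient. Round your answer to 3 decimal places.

Rank temp: 6, 2, 4, 1, 5, 3
Rank sales: 4, 6, 1, 5, 3, 2
d = rank(temp) − rank(sales): 2, -4, 3, -4, 2, 1; Σd² = 50
ρ = 1 − 6Σd² / [n(n²−1)] = 1 − 6×50 / (6×35) = 1 − 300/210 ≈ -0.429

-0.429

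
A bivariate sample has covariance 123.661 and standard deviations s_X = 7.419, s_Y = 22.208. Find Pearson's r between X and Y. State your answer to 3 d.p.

0.751

r = Cov(X,Y) / (s_X · s_Y) = 123.661 / (7.419 × 22.208)
  = 123.661 / 164.7612 ≈ 0.751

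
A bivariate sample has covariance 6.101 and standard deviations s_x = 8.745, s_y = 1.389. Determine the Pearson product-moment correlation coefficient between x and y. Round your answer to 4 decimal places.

0.5023

r = Cov(x,y) / (s_x · s_y) = 6.101 / (8.745 × 1.389)
  = 6.101 / 12.1468 ≈ 0.5023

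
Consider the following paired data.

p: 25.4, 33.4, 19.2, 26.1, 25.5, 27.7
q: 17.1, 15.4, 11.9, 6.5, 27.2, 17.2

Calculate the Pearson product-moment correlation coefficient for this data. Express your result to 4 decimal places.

n = 6, Σp = 157.3, Σq = 95.3, Σp² = 4228.11, Σq² = 1749.11, Σpq = 2516.87
nΣpq − ΣpΣq = 15101.22 − 14990.69 = 110.53
nΣp² − (Σp)² = 25368.66 − 24743.29 = 625.37; nΣq² − (Σq)² = 10494.66 − 9082.09 = 1412.57
r = 110.53 / √(625.37 × 1412.57) = 110.53 / 939.8824 ≈ 0.1176

0.1176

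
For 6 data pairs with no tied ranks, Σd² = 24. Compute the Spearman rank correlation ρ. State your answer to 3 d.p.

ρ = 1 − 6Σd² / [n(n²−1)] = 1 − 6×24 / (6×35)
  = 1 − 144/210 = 1 − 0.6857 ≈ 0.314

0.314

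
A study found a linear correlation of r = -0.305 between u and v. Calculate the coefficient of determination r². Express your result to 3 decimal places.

0.093

r² = (-0.305)² = 0.093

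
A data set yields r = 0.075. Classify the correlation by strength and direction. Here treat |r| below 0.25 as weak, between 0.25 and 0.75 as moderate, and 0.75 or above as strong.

r = 0.075 > 0 so the relationship is positive.
|r| = 0.075, which falls in the weak range.

weak positive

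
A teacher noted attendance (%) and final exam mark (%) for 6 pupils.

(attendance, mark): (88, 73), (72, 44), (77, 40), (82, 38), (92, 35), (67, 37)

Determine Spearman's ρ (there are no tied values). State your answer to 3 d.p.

Rank attendance: 5, 2, 3, 4, 6, 1
Rank mark: 6, 5, 4, 3, 1, 2
d = rank(attendance) − rank(mark): -1, -3, -1, 1, 5, -1; Σd² = 38
ρ = 1 − 6Σd² / [n(n²−1)] = 1 − 6×38 / (6×35) = 1 − 228/210 ≈ -0.086

-0.086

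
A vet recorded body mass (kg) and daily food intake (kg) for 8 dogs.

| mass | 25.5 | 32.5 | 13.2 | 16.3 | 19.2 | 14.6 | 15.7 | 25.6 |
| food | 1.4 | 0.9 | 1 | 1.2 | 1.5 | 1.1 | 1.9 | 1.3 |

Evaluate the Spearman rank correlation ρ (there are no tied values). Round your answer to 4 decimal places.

Rank mass: 6, 8, 1, 4, 5, 2, 3, 7
Rank food: 6, 1, 2, 4, 7, 3, 8, 5
d = rank(mass) − rank(food): 0, 7, -1, 0, -2, -1, -5, 2; Σd² = 84
ρ = 1 − 6Σd² / [n(n²−1)] = 1 − 6×84 / (8×63) = 1 − 504/504 ≈ 0.0000

0.0000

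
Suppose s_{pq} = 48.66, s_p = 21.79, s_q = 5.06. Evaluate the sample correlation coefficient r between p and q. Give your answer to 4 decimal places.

r = Cov(p,q) / (s_p · s_q) = 48.66 / (21.79 × 5.06)
  = 48.66 / 110.2574 ≈ 0.4413

0.4413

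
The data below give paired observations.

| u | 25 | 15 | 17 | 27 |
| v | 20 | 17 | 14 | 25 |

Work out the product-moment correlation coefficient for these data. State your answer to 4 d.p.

n = 4, Σu = 84, Σv = 76, Σu² = 1868, Σv² = 1510, Σuv = 1668
nΣuv − ΣuΣv = 6672 − 6384 = 288
nΣu² − (Σu)² = 7472 − 7056 = 416; nΣv² − (Σv)² = 6040 − 5776 = 264
r = 288 / √(416 × 264) = 288 / 331.3970 ≈ 0.8690

0.8690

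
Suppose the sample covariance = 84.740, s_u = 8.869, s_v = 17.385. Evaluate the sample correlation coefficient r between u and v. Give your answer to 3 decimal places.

0.550

r = Cov(u,v) / (s_u · s_v) = 84.740 / (8.869 × 17.385)
  = 84.740 / 154.1876 ≈ 0.550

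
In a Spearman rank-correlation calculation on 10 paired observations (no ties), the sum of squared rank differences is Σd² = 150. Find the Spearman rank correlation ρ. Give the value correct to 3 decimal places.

0.091

ρ = 1 − 6Σd² / [n(n²−1)] = 1 − 6×150 / (10×99)
  = 1 − 900/990 = 1 − 0.9091 ≈ 0.091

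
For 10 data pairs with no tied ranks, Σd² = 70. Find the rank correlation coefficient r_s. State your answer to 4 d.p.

ρ = 1 − 6Σd² / [n(n²−1)] = 1 − 6×70 / (10×99)
  = 1 − 420/990 = 1 − 0.42424 ≈ 0.5758

0.5758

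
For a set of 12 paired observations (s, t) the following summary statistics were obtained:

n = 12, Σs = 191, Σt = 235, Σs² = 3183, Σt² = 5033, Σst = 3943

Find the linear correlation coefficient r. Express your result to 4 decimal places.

0.8163

r = (nΣst − ΣsΣt) / √[(nΣs² − (Σs)²)(nΣt² − (Σt)²)]
Numerator: 12×3943 − 191×235 = 2431
Denominator: √[(38196 − 36481)(60396 − 55225)] = √[1715 × 5171] = 2977.9632
r = 2431 / 2977.9632 ≈ 0.8163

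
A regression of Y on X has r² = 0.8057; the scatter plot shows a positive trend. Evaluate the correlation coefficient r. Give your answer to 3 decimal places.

|r| = √0.8057 = 0.898
The association is positive, so r = 0.898.

0.898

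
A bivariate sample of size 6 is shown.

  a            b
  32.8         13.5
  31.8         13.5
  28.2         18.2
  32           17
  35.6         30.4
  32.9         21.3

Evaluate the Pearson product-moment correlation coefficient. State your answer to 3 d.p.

0.566

n = 6, Σa = 193.3, Σb = 113.9, Σa² = 6256.09, Σb² = 2362.59, Σab = 3712.35
nΣab − ΣaΣb = 22274.1 − 22016.87 = 257.23
nΣa² − (Σa)² = 37536.54 − 37364.89 = 171.65; nΣb² − (Σb)² = 14175.54 − 12973.21 = 1202.33
r = 257.23 / √(171.65 × 1202.33) = 257.23 / 454.2906 ≈ 0.566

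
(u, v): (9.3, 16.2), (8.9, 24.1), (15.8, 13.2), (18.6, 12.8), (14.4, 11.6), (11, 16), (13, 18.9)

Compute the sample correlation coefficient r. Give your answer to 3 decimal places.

-0.717

n = 7, Σu = 91, Σv = 112.8, Σu² = 1258.66, Σv² = 1929.1, Σuv = 1400.53
nΣuv − ΣuΣv = 9803.71 − 10264.8 = -461.09
nΣu² − (Σu)² = 8810.62 − 8281 = 529.62; nΣv² − (Σv)² = 13503.7 − 12723.84 = 779.86
r = -461.09 / √(529.62 × 779.86) = -461.09 / 642.6737 ≈ -0.717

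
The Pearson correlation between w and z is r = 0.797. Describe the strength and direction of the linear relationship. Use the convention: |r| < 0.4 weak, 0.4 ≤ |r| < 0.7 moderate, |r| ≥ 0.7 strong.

strong positive

r = 0.797 > 0 so the relationship is positive.
|r| = 0.797, which falls in the strong range.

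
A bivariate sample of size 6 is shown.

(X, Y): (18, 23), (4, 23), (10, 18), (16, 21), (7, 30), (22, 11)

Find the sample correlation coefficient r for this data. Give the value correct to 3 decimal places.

n = 6, ΣX = 77, ΣY = 126, ΣX² = 1229, ΣY² = 2844, ΣXY = 1474
nΣXY − ΣXΣY = 8844 − 9702 = -858
nΣX² − (ΣX)² = 7374 − 5929 = 1445; nΣY² − (ΣY)² = 17064 − 15876 = 1188
r = -858 / √(1445 × 1188) = -858 / 1310.2137 ≈ -0.655

-0.655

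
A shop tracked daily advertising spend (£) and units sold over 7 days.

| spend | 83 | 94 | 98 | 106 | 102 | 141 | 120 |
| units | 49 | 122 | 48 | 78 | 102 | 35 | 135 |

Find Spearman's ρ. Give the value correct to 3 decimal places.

-0.071

Rank spend: 1, 2, 3, 5, 4, 7, 6
Rank units: 3, 6, 2, 4, 5, 1, 7
d = rank(spend) − rank(units): -2, -4, 1, 1, -1, 6, -1; Σd² = 60
ρ = 1 − 6Σd² / [n(n²−1)] = 1 − 6×60 / (7×48) = 1 − 360/336 ≈ -0.071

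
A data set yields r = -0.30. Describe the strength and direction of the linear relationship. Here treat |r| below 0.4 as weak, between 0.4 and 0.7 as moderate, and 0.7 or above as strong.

r = -0.30 < 0 so the relationship is negative.
|r| = 0.30, which falls in the weak range.

weak negative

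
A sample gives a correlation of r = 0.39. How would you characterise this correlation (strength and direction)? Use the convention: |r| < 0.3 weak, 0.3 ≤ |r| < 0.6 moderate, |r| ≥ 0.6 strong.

r = 0.39 > 0 so the relationship is positive.
|r| = 0.39, which falls in the moderate range.

moderate positive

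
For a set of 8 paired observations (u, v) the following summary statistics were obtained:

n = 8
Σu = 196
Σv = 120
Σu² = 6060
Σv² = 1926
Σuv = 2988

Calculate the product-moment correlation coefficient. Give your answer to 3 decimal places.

r = (nΣuv − ΣuΣv) / √[(nΣu² − (Σu)²)(nΣv² − (Σv)²)]
Numerator: 8×2988 − 196×120 = 384
Denominator: √[(48480 − 38416)(15408 − 14400)] = √[10064 × 1008] = 3185.0451
r = 384 / 3185.0451 ≈ 0.121

0.121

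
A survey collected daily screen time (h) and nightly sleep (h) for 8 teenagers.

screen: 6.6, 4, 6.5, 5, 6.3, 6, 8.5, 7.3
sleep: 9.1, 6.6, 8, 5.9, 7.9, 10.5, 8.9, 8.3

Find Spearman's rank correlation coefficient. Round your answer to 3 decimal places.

Rank screen: 6, 1, 5, 2, 4, 3, 8, 7
Rank sleep: 7, 2, 4, 1, 3, 8, 6, 5
d = rank(screen) − rank(sleep): -1, -1, 1, 1, 1, -5, 2, 2; Σd² = 38
ρ = 1 − 6Σd² / [n(n²−1)] = 1 − 6×38 / (8×63) = 1 − 228/504 ≈ 0.548

0.548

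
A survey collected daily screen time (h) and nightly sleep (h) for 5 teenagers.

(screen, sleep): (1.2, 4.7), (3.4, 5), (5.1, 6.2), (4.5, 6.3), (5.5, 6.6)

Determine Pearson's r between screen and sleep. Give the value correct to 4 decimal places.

0.9273

n = 5, Σx = 19.7, Σy = 28.8, Σx² = 89.51, Σy² = 168.78, Σxy = 118.91
nΣxy − ΣxΣy = 594.55 − 567.36 = 27.19
nΣx² − (Σx)² = 447.55 − 388.09 = 59.46; nΣy² − (Σy)² = 843.9 − 829.44 = 14.46
r = 27.19 / √(59.46 × 14.46) = 27.19 / 29.3222 ≈ 0.9273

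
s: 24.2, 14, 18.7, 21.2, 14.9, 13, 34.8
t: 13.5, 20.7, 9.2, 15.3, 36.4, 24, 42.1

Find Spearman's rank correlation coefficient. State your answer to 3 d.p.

Rank s: 6, 2, 4, 5, 3, 1, 7
Rank t: 2, 4, 1, 3, 6, 5, 7
d = rank(s) − rank(t): 4, -2, 3, 2, -3, -4, 0; Σd² = 58
ρ = 1 − 6Σd² / [n(n²−1)] = 1 − 6×58 / (7×48) = 1 − 348/336 ≈ -0.036

-0.036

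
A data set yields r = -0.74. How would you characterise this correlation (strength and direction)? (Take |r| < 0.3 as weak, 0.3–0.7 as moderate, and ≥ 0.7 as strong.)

strong negative

r = -0.74 < 0 so the relationship is negative.
|r| = 0.74, which falls in the strong range.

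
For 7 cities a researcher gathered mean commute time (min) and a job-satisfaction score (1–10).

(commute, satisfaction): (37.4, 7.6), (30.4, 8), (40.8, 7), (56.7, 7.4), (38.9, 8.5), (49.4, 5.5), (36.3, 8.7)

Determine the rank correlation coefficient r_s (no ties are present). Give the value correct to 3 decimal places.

Rank commute: 3, 1, 5, 7, 4, 6, 2
Rank satisfaction: 4, 5, 2, 3, 6, 1, 7
d = rank(commute) − rank(satisfaction): -1, -4, 3, 4, -2, 5, -5; Σd² = 96
ρ = 1 − 6Σd² / [n(n²−1)] = 1 − 6×96 / (7×48) = 1 − 576/336 ≈ -0.714

-0.714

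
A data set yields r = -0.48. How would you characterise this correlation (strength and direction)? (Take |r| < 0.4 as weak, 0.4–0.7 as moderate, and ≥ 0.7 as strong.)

moderate negative

r = -0.48 < 0 so the relationship is negative.
|r| = 0.48, which falls in the moderate range.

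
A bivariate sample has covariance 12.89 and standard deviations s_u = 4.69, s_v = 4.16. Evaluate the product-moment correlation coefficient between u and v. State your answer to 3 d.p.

r = Cov(u,v) / (s_u · s_v) = 12.89 / (4.69 × 4.16)
  = 12.89 / 19.5104 ≈ 0.661

0.661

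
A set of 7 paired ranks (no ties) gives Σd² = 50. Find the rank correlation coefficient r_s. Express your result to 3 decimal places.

ρ = 1 − 6Σd² / [n(n²−1)] = 1 − 6×50 / (7×48)
  = 1 − 300/336 = 1 − 0.8929 ≈ 0.107

0.107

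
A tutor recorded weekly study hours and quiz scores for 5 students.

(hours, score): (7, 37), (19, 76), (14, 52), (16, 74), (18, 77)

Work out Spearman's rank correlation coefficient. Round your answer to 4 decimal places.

0.9000

Rank hours: 1, 5, 2, 3, 4
Rank score: 1, 4, 2, 3, 5
d = rank(hours) − rank(score): 0, 1, 0, 0, -1; Σd² = 2
ρ = 1 − 6Σd² / [n(n²−1)] = 1 − 6×2 / (5×24) = 1 − 12/120 ≈ 0.9000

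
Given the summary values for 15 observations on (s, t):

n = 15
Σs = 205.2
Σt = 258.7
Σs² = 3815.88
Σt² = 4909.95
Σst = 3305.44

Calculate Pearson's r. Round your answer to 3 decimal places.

-0.347

r = (nΣst − ΣsΣt) / √[(nΣs² − (Σs)²)(nΣt² − (Σt)²)]
Numerator: 15×3305.44 − 205.2×258.7 = -3503.64
Denominator: √[(57238.2 − 42107.04)(73649.25 − 66925.69)] = √[15131.16 × 6723.56] = 10086.3899
r = -3503.64 / 10086.3899 ≈ -0.347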